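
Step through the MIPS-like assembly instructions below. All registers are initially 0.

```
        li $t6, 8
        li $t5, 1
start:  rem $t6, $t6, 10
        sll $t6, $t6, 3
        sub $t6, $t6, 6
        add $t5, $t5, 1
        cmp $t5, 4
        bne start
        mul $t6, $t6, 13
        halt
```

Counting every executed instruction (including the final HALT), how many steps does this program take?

$t6=8
$t5=1
$t6=8%10=8
$t6=8<<3=64
$t6=64-6=58
$t5=1+1=2
cmp $t5, 4  (cmp 2,4)
bne start: taken
$t6=58%10=8
$t6=8<<3=64
$t6=64-6=58
$t5=2+1=3
cmp $t5, 4  (cmp 3,4)
bne start: taken
$t6=58%10=8
$t6=8<<3=64
$t6=64-6=58
$t5=3+1=4
cmp $t5, 4  (cmp 4,4)
bne start: not taken
$t6=58*13=754
halt.
Total executed instructions: 22.

22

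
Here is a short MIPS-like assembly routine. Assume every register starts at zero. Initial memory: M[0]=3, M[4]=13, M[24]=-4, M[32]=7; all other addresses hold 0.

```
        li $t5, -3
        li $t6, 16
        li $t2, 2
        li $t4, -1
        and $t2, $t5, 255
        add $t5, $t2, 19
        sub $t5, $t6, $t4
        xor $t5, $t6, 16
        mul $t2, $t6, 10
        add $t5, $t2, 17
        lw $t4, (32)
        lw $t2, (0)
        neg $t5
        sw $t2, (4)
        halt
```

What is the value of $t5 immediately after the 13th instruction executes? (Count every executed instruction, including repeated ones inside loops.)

-177

li $t5, -3 → $t5=-3
li $t6, 16 → $t6=16
li $t2, 2 → $t2=2
li $t4, -1 → $t4=-1
and $t2, $t5, 255 → $t2=(-3)&255=253
add $t5, $t2, 19 → $t5=253+19=272
sub $t5, $t6, $t4 → $t5=16-(-1)=17
xor $t5, $t6, 16 → $t5=16^16=0
mul $t2, $t6, 10 → $t2=16*10=160
add $t5, $t2, 17 → $t5=160+17=177
lw $t4, (32) → $t4=M[32]=7
lw $t2, (0) → $t2=M[0]=3
neg $t5 → $t5=-(177)=-177
After step 13: $t5 = -177.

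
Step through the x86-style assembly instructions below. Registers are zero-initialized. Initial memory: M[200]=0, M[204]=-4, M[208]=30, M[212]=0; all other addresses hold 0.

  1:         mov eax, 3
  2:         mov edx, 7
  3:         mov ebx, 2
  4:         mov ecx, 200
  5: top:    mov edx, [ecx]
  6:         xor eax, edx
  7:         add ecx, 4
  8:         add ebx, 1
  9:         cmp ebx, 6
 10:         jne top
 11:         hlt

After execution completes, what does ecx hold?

216

eax=3
edx=7
ebx=2
ecx=200
edx=M[200]=0
eax=3^0=3
ecx=200+4=204
ebx=2+1=3
cmp ebx, 6  (cmp 3,6)
jne top: taken
edx=M[204]=-4
eax=3^(-4)=-1
ecx=204+4=208
ebx=3+1=4
cmp ebx, 6  (cmp 4,6)
jne top: taken
edx=M[208]=30
eax=(-1)^30=-31
ecx=208+4=212
ebx=4+1=5
cmp ebx, 6  (cmp 5,6)
jne top: taken
edx=M[212]=0
eax=(-31)^0=-31
ecx=212+4=216
ebx=5+1=6
cmp ebx, 6  (cmp 6,6)
jne top: not taken
halt.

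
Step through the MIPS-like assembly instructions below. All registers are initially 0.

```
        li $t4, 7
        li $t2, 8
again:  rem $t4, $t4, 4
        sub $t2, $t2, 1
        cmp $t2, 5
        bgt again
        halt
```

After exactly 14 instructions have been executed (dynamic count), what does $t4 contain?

li $t4, 7 → $t4=7
li $t2, 8 → $t2=8
rem $t4, $t4, 4 → $t4=7%4=3
sub $t2, $t2, 1 → $t2=8-1=7
cmp $t2, 5  (cmp 7,5)
bgt again: taken
rem $t4, $t4, 4 → $t4=3%4=3
sub $t2, $t2, 1 → $t2=7-1=6
cmp $t2, 5  (cmp 6,5)
bgt again: taken
rem $t4, $t4, 4 → $t4=3%4=3
sub $t2, $t2, 1 → $t2=6-1=5
cmp $t2, 5  (cmp 5,5)
bgt again: not taken
After step 14: $t4 = 3.

3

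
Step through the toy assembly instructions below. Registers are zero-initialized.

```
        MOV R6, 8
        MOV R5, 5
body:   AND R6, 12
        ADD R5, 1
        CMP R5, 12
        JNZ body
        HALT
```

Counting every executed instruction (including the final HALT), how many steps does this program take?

MOV R6, 8 → R6=8
MOV R5, 5 → R5=5
AND R6, 12 → R6=8&12=8
ADD R5, 1 → R5=5+1=6
CMP R5, 12  (cmp 6,12)
JNZ body: taken
AND R6, 12 → R6=8&12=8
ADD R5, 1 → R5=6+1=7
CMP R5, 12  (cmp 7,12)
JNZ body: taken
AND R6, 12 → R6=8&12=8
ADD R5, 1 → R5=7+1=8
CMP R5, 12  (cmp 8,12)
JNZ body: taken
AND R6, 12 → R6=8&12=8
ADD R5, 1 → R5=8+1=9
CMP R5, 12  (cmp 9,12)
JNZ body: taken
AND R6, 12 → R6=8&12=8
ADD R5, 1 → R5=9+1=10
CMP R5, 12  (cmp 10,12)
JNZ body: taken
AND R6, 12 → R6=8&12=8
ADD R5, 1 → R5=10+1=11
CMP R5, 12  (cmp 11,12)
JNZ body: taken
AND R6, 12 → R6=8&12=8
ADD R5, 1 → R5=11+1=12
CMP R5, 12  (cmp 12,12)
JNZ body: not taken
halt.
Total executed instructions: 31.

31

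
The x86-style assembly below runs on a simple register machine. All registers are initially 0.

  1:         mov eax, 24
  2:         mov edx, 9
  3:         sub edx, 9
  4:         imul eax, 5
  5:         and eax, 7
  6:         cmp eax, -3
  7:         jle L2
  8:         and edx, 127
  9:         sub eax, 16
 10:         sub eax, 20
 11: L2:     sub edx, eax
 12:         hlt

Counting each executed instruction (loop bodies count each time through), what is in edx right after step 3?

0

after mov eax, 24: eax=24
after mov edx, 9: edx=9
after sub edx, 9: edx=9-9=0
After step 3: edx = 0.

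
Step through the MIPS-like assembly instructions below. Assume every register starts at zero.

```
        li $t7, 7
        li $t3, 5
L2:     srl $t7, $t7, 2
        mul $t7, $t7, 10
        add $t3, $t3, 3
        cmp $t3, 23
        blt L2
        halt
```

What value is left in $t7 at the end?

750

after li $t7, 7: $t7=7
after li $t3, 5: $t3=5
after srl $t7, $t7, 2: $t7=7>>2=1
after mul $t7, $t7, 10: $t7=1*10=10
after add $t3, $t3, 3: $t3=5+3=8
cmp $t3, 23  (cmp 8,23)
blt L2: taken
after srl $t7, $t7, 2: $t7=10>>2=2
after mul $t7, $t7, 10: $t7=2*10=20
after add $t3, $t3, 3: $t3=8+3=11
cmp $t3, 23  (cmp 11,23)
blt L2: taken
after srl $t7, $t7, 2: $t7=20>>2=5
after mul $t7, $t7, 10: $t7=5*10=50
after add $t3, $t3, 3: $t3=11+3=14
cmp $t3, 23  (cmp 14,23)
blt L2: taken
after srl $t7, $t7, 2: $t7=50>>2=12
after mul $t7, $t7, 10: $t7=12*10=120
after add $t3, $t3, 3: $t3=14+3=17
cmp $t3, 23  (cmp 17,23)
blt L2: taken
after srl $t7, $t7, 2: $t7=120>>2=30
after mul $t7, $t7, 10: $t7=30*10=300
after add $t3, $t3, 3: $t3=17+3=20
cmp $t3, 23  (cmp 20,23)
blt L2: taken
after srl $t7, $t7, 2: $t7=300>>2=75
after mul $t7, $t7, 10: $t7=75*10=750
after add $t3, $t3, 3: $t3=20+3=23
cmp $t3, 23  (cmp 23,23)
blt L2: not taken
halt.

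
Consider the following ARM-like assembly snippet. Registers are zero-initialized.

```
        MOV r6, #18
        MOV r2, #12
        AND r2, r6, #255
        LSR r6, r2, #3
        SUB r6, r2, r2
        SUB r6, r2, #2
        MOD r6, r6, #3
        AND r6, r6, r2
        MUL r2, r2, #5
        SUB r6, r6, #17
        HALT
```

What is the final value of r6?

MOV r6, #18 → r6=18
MOV r2, #12 → r2=12
AND r2, r6, #255 → r2=18&255=18
LSR r6, r2, #3 → r6=18>>3=2
SUB r6, r2, r2 → r6=18-18=0
SUB r6, r2, #2 → r6=18-2=16
MOD r6, r6, #3 → r6=16%3=1
AND r6, r6, r2 → r6=1&18=0
MUL r2, r2, #5 → r2=18*5=90
SUB r6, r6, #17 → r6=0-17=-17
halt.

-17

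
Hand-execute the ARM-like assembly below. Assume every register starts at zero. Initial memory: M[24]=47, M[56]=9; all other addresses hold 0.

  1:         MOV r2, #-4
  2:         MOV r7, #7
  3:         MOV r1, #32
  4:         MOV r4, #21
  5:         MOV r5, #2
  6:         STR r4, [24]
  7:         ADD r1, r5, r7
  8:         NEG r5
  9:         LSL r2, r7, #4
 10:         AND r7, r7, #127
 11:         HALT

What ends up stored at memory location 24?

MOV r2, #-4 → r2=-4
MOV r7, #7 → r7=7
MOV r1, #32 → r1=32
MOV r4, #21 → r4=21
MOV r5, #2 → r5=2
STR r4, [24] → M[24]=21
ADD r1, r5, r7 → r1=2+7=9
NEG r5 → r5=-(2)=-2
LSL r2, r7, #4 → r2=7<<4=112
AND r7, r7, #127 → r7=7&127=7
halt.

21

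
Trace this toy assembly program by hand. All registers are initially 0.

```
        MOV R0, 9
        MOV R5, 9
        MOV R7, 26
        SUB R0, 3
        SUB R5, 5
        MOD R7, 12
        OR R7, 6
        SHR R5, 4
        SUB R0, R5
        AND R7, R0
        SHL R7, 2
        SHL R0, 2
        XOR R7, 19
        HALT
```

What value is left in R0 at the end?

R0=9
R5=9
R7=26
R0=9-3=6
R5=9-5=4
R7=26%12=2
R7=2|6=6
R5=4>>4=0
R0=6-0=6
R7=6&6=6
R7=6<<2=24
R0=6<<2=24
R7=24^19=11
halt.

24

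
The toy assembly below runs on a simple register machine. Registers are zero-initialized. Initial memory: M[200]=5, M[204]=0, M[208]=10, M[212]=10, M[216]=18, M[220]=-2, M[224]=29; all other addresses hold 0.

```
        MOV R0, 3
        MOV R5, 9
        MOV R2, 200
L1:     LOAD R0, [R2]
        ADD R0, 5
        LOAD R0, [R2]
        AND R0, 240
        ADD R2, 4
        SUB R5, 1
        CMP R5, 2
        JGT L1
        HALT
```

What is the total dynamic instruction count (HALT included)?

60

MOV R0, 3 → R0=3
MOV R5, 9 → R5=9
MOV R2, 200 → R2=200
LOAD R0, [R2] → R0=M[200]=5
ADD R0, 5 → R0=5+5=10
LOAD R0, [R2] → R0=M[200]=5
AND R0, 240 → R0=5&240=0
ADD R2, 4 → R2=200+4=204
SUB R5, 1 → R5=9-1=8
CMP R5, 2  (cmp 8,2)
JGT L1: taken
LOAD R0, [R2] → R0=M[204]=0
ADD R0, 5 → R0=0+5=5
LOAD R0, [R2] → R0=M[204]=0
AND R0, 240 → R0=0&240=0
ADD R2, 4 → R2=204+4=208
SUB R5, 1 → R5=8-1=7
CMP R5, 2  (cmp 7,2)
JGT L1: taken
LOAD R0, [R2] → R0=M[208]=10
ADD R0, 5 → R0=10+5=15
LOAD R0, [R2] → R0=M[208]=10
AND R0, 240 → R0=10&240=0
ADD R2, 4 → R2=208+4=212
SUB R5, 1 → R5=7-1=6
CMP R5, 2  (cmp 6,2)
JGT L1: taken
LOAD R0, [R2] → R0=M[212]=10
ADD R0, 5 → R0=10+5=15
LOAD R0, [R2] → R0=M[212]=10
AND R0, 240 → R0=10&240=0
ADD R2, 4 → R2=212+4=216
SUB R5, 1 → R5=6-1=5
CMP R5, 2  (cmp 5,2)
JGT L1: taken
LOAD R0, [R2] → R0=M[216]=18
ADD R0, 5 → R0=18+5=23
LOAD R0, [R2] → R0=M[216]=18
AND R0, 240 → R0=18&240=16
ADD R2, 4 → R2=216+4=220
SUB R5, 1 → R5=5-1=4
CMP R5, 2  (cmp 4,2)
JGT L1: taken
LOAD R0, [R2] → R0=M[220]=-2
ADD R0, 5 → R0=(-2)+5=3
LOAD R0, [R2] → R0=M[220]=-2
AND R0, 240 → R0=(-2)&240=240
ADD R2, 4 → R2=220+4=224
SUB R5, 1 → R5=4-1=3
CMP R5, 2  (cmp 3,2)
JGT L1: taken
LOAD R0, [R2] → R0=M[224]=29
ADD R0, 5 → R0=29+5=34
LOAD R0, [R2] → R0=M[224]=29
AND R0, 240 → R0=29&240=16
ADD R2, 4 → R2=224+4=228
SUB R5, 1 → R5=3-1=2
CMP R5, 2  (cmp 2,2)
JGT L1: not taken
halt.
Total executed instructions: 60.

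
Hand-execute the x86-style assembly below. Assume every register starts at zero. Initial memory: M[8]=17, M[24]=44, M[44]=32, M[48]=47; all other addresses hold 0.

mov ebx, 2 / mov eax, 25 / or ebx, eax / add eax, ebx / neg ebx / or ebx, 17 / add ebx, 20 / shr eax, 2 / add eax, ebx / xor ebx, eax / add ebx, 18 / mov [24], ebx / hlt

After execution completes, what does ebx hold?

mov ebx, 2 → ebx=2
mov eax, 25 → eax=25
or ebx, eax → ebx=2|25=27
add eax, ebx → eax=25+27=52
neg ebx → ebx=-(27)=-27
or ebx, 17 → ebx=(-27)|17=-11
add ebx, 20 → ebx=(-11)+20=9
shr eax, 2 → eax=52>>2=13
add eax, ebx → eax=13+9=22
xor ebx, eax → ebx=9^22=31
add ebx, 18 → ebx=31+18=49
mov [24], ebx → M[24]=49
halt.

49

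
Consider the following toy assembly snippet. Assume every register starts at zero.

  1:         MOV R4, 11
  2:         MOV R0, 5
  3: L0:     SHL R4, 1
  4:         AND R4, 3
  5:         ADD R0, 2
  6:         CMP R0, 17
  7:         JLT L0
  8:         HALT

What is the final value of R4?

MOV R4, 11 → R4=11
MOV R0, 5 → R0=5
SHL R4, 1 → R4=11<<1=22
AND R4, 3 → R4=22&3=2
ADD R0, 2 → R0=5+2=7
CMP R0, 17  (cmp 7,17)
JLT L0: taken
SHL R4, 1 → R4=2<<1=4
AND R4, 3 → R4=4&3=0
ADD R0, 2 → R0=7+2=9
CMP R0, 17  (cmp 9,17)
JLT L0: taken
SHL R4, 1 → R4=0<<1=0
AND R4, 3 → R4=0&3=0
ADD R0, 2 → R0=9+2=11
CMP R0, 17  (cmp 11,17)
JLT L0: taken
SHL R4, 1 → R4=0<<1=0
AND R4, 3 → R4=0&3=0
ADD R0, 2 → R0=11+2=13
CMP R0, 17  (cmp 13,17)
JLT L0: taken
SHL R4, 1 → R4=0<<1=0
AND R4, 3 → R4=0&3=0
ADD R0, 2 → R0=13+2=15
CMP R0, 17  (cmp 15,17)
JLT L0: taken
SHL R4, 1 → R4=0<<1=0
AND R4, 3 → R4=0&3=0
ADD R0, 2 → R0=15+2=17
CMP R0, 17  (cmp 17,17)
JLT L0: not taken
halt.

0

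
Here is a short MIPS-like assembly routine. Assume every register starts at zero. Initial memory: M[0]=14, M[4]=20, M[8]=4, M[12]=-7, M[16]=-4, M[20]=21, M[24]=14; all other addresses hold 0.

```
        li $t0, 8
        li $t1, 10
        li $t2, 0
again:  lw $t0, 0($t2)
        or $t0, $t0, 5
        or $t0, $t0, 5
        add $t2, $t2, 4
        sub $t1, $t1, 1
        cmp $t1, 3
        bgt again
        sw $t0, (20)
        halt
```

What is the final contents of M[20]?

15

after li $t0, 8: $t0=8
after li $t1, 10: $t1=10
after li $t2, 0: $t2=0
after lw $t0, 0($t2): $t0=M[0]=14
after or $t0, $t0, 5: $t0=14|5=15
after or $t0, $t0, 5: $t0=15|5=15
after add $t2, $t2, 4: $t2=0+4=4
after sub $t1, $t1, 1: $t1=10-1=9
cmp $t1, 3  (cmp 9,3)
bgt again: taken
after lw $t0, 0($t2): $t0=M[4]=20
after or $t0, $t0, 5: $t0=20|5=21
after or $t0, $t0, 5: $t0=21|5=21
after add $t2, $t2, 4: $t2=4+4=8
after sub $t1, $t1, 1: $t1=9-1=8
cmp $t1, 3  (cmp 8,3)
bgt again: taken
after lw $t0, 0($t2): $t0=M[8]=4
after or $t0, $t0, 5: $t0=4|5=5
after or $t0, $t0, 5: $t0=5|5=5
after add $t2, $t2, 4: $t2=8+4=12
after sub $t1, $t1, 1: $t1=8-1=7
cmp $t1, 3  (cmp 7,3)
bgt again: taken
after lw $t0, 0($t2): $t0=M[12]=-7
after or $t0, $t0, 5: $t0=(-7)|5=-3
after or $t0, $t0, 5: $t0=(-3)|5=-3
after add $t2, $t2, 4: $t2=12+4=16
after sub $t1, $t1, 1: $t1=7-1=6
cmp $t1, 3  (cmp 6,3)
bgt again: taken
after lw $t0, 0($t2): $t0=M[16]=-4
after or $t0, $t0, 5: $t0=(-4)|5=-3
after or $t0, $t0, 5: $t0=(-3)|5=-3
after add $t2, $t2, 4: $t2=16+4=20
after sub $t1, $t1, 1: $t1=6-1=5
cmp $t1, 3  (cmp 5,3)
bgt again: taken
after lw $t0, 0($t2): $t0=M[20]=21
after or $t0, $t0, 5: $t0=21|5=21
after or $t0, $t0, 5: $t0=21|5=21
after add $t2, $t2, 4: $t2=20+4=24
after sub $t1, $t1, 1: $t1=5-1=4
cmp $t1, 3  (cmp 4,3)
bgt again: taken
after lw $t0, 0($t2): $t0=M[24]=14
after or $t0, $t0, 5: $t0=14|5=15
after or $t0, $t0, 5: $t0=15|5=15
after add $t2, $t2, 4: $t2=24+4=28
after sub $t1, $t1, 1: $t1=4-1=3
cmp $t1, 3  (cmp 3,3)
bgt again: not taken
sw $t0, (20) → M[20]=15
halt.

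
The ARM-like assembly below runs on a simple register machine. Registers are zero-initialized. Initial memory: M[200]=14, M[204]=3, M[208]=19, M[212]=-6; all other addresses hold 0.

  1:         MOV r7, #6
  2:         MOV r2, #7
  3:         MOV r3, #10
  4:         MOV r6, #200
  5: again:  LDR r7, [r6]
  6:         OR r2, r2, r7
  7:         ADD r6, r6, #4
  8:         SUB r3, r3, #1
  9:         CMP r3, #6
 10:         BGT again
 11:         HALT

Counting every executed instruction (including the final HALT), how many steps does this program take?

29

MOV r7, #6 → r7=6
MOV r2, #7 → r2=7
MOV r3, #10 → r3=10
MOV r6, #200 → r6=200
LDR r7, [r6] → r7=M[200]=14
OR r2, r2, r7 → r2=7|14=15
ADD r6, r6, #4 → r6=200+4=204
SUB r3, r3, #1 → r3=10-1=9
CMP r3, #6  (cmp 9,6)
BGT again: taken
LDR r7, [r6] → r7=M[204]=3
OR r2, r2, r7 → r2=15|3=15
ADD r6, r6, #4 → r6=204+4=208
SUB r3, r3, #1 → r3=9-1=8
CMP r3, #6  (cmp 8,6)
BGT again: taken
LDR r7, [r6] → r7=M[208]=19
OR r2, r2, r7 → r2=15|19=31
ADD r6, r6, #4 → r6=208+4=212
SUB r3, r3, #1 → r3=8-1=7
CMP r3, #6  (cmp 7,6)
BGT again: taken
LDR r7, [r6] → r7=M[212]=-6
OR r2, r2, r7 → r2=31|(-6)=-1
ADD r6, r6, #4 → r6=212+4=216
SUB r3, r3, #1 → r3=7-1=6
CMP r3, #6  (cmp 6,6)
BGT again: not taken
halt.
Total executed instructions: 29.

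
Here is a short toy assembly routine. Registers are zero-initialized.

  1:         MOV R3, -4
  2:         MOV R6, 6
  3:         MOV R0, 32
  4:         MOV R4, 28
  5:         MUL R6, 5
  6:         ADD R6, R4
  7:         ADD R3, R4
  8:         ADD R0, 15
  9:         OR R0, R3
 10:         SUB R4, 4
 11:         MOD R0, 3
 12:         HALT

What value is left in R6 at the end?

58

MOV R3, -4 → R3=-4
MOV R6, 6 → R6=6
MOV R0, 32 → R0=32
MOV R4, 28 → R4=28
MUL R6, 5 → R6=6*5=30
ADD R6, R4 → R6=30+28=58
ADD R3, R4 → R3=(-4)+28=24
ADD R0, 15 → R0=32+15=47
OR R0, R3 → R0=47|24=63
SUB R4, 4 → R4=28-4=24
MOD R0, 3 → R0=63%3=0
halt.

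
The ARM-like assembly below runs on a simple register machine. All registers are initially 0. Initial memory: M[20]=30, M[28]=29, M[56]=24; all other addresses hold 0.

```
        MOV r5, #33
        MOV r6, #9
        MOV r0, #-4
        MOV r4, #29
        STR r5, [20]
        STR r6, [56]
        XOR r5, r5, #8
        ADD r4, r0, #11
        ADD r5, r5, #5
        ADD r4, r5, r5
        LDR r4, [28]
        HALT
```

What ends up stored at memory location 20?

MOV r5, #33 → r5=33
MOV r6, #9 → r6=9
MOV r0, #-4 → r0=-4
MOV r4, #29 → r4=29
STR r5, [20] → M[20]=33
STR r6, [56] → M[56]=9
XOR r5, r5, #8 → r5=33^8=41
ADD r4, r0, #11 → r4=(-4)+11=7
ADD r5, r5, #5 → r5=41+5=46
ADD r4, r5, r5 → r4=46+46=92
LDR r4, [28] → r4=M[28]=29
halt.

33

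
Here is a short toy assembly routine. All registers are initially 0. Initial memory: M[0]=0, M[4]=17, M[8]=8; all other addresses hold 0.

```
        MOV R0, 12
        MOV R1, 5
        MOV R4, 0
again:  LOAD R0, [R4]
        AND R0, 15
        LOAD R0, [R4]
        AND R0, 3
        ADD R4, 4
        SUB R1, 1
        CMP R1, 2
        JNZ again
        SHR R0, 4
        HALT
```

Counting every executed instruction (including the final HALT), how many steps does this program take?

MOV R0, 12 → R0=12
MOV R1, 5 → R1=5
MOV R4, 0 → R4=0
LOAD R0, [R4] → R0=M[0]=0
AND R0, 15 → R0=0&15=0
LOAD R0, [R4] → R0=M[0]=0
AND R0, 3 → R0=0&3=0
ADD R4, 4 → R4=0+4=4
SUB R1, 1 → R1=5-1=4
CMP R1, 2  (cmp 4,2)
JNZ again: taken
LOAD R0, [R4] → R0=M[4]=17
AND R0, 15 → R0=17&15=1
LOAD R0, [R4] → R0=M[4]=17
AND R0, 3 → R0=17&3=1
ADD R4, 4 → R4=4+4=8
SUB R1, 1 → R1=4-1=3
CMP R1, 2  (cmp 3,2)
JNZ again: taken
LOAD R0, [R4] → R0=M[8]=8
AND R0, 15 → R0=8&15=8
LOAD R0, [R4] → R0=M[8]=8
AND R0, 3 → R0=8&3=0
ADD R4, 4 → R4=8+4=12
SUB R1, 1 → R1=3-1=2
CMP R1, 2  (cmp 2,2)
JNZ again: not taken
SHR R0, 4 → R0=0>>4=0
halt.
Total executed instructions: 29.

29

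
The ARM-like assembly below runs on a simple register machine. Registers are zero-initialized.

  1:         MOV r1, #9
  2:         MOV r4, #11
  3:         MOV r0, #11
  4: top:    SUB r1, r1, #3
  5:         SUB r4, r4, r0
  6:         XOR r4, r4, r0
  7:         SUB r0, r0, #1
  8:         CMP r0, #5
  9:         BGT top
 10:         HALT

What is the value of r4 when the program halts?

-5

r1=9
r4=11
r0=11
r1=9-3=6
r4=11-11=0
r4=0^11=11
r0=11-1=10
CMP r0, #5  (cmp 10,5)
BGT top: taken
r1=6-3=3
r4=11-10=1
r4=1^10=11
r0=10-1=9
CMP r0, #5  (cmp 9,5)
BGT top: taken
r1=3-3=0
r4=11-9=2
r4=2^9=11
r0=9-1=8
CMP r0, #5  (cmp 8,5)
BGT top: taken
r1=0-3=-3
r4=11-8=3
r4=3^8=11
r0=8-1=7
CMP r0, #5  (cmp 7,5)
BGT top: taken
r1=(-3)-3=-6
r4=11-7=4
r4=4^7=3
r0=7-1=6
CMP r0, #5  (cmp 6,5)
BGT top: taken
r1=(-6)-3=-9
r4=3-6=-3
r4=(-3)^6=-5
r0=6-1=5
CMP r0, #5  (cmp 5,5)
BGT top: not taken
halt.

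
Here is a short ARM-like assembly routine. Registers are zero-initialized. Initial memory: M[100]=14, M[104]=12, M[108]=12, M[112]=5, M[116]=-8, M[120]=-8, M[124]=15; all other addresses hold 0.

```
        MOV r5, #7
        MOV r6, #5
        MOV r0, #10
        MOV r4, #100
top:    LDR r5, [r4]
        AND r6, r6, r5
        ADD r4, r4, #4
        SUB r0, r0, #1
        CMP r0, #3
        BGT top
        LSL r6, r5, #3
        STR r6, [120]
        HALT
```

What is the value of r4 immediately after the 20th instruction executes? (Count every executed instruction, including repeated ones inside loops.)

112

r5=7
r6=5
r0=10
r4=100
r5=M[100]=14
r6=5&14=4
r4=100+4=104
r0=10-1=9
CMP r0, #3  (cmp 9,3)
BGT top: taken
r5=M[104]=12
r6=4&12=4
r4=104+4=108
r0=9-1=8
CMP r0, #3  (cmp 8,3)
BGT top: taken
r5=M[108]=12
r6=4&12=4
r4=108+4=112
r0=8-1=7
After step 20: r4 = 112.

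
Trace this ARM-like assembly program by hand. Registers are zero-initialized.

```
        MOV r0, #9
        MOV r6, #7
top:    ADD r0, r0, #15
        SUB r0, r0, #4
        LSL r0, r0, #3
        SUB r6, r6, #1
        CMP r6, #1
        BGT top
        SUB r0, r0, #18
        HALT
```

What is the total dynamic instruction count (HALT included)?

after MOV r0, #9: r0=9
after MOV r6, #7: r6=7
after ADD r0, r0, #15: r0=9+15=24
after SUB r0, r0, #4: r0=24-4=20
after LSL r0, r0, #3: r0=20<<3=160
after SUB r6, r6, #1: r6=7-1=6
CMP r6, #1  (cmp 6,1)
BGT top: taken
after ADD r0, r0, #15: r0=160+15=175
after SUB r0, r0, #4: r0=175-4=171
after LSL r0, r0, #3: r0=171<<3=1368
after SUB r6, r6, #1: r6=6-1=5
CMP r6, #1  (cmp 5,1)
BGT top: taken
after ADD r0, r0, #15: r0=1368+15=1383
after SUB r0, r0, #4: r0=1383-4=1379
after LSL r0, r0, #3: r0=1379<<3=11032
after SUB r6, r6, #1: r6=5-1=4
CMP r6, #1  (cmp 4,1)
BGT top: taken
after ADD r0, r0, #15: r0=11032+15=11047
after SUB r0, r0, #4: r0=11047-4=11043
after LSL r0, r0, #3: r0=11043<<3=88344
after SUB r6, r6, #1: r6=4-1=3
CMP r6, #1  (cmp 3,1)
BGT top: taken
after ADD r0, r0, #15: r0=88344+15=88359
after SUB r0, r0, #4: r0=88359-4=88355
after LSL r0, r0, #3: r0=88355<<3=706840
after SUB r6, r6, #1: r6=3-1=2
CMP r6, #1  (cmp 2,1)
BGT top: taken
after ADD r0, r0, #15: r0=706840+15=706855
after SUB r0, r0, #4: r0=706855-4=706851
after LSL r0, r0, #3: r0=706851<<3=5654808
after SUB r6, r6, #1: r6=2-1=1
CMP r6, #1  (cmp 1,1)
BGT top: not taken
after SUB r0, r0, #18: r0=5654808-18=5654790
halt.
Total executed instructions: 40.

40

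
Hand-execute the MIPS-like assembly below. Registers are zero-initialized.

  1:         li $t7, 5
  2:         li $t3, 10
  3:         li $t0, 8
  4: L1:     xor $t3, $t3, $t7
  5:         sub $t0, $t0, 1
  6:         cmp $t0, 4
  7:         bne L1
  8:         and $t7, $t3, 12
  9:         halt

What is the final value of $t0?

li $t7, 5 → $t7=5
li $t3, 10 → $t3=10
li $t0, 8 → $t0=8
xor $t3, $t3, $t7 → $t3=10^5=15
sub $t0, $t0, 1 → $t0=8-1=7
cmp $t0, 4  (cmp 7,4)
bne L1: taken
xor $t3, $t3, $t7 → $t3=15^5=10
sub $t0, $t0, 1 → $t0=7-1=6
cmp $t0, 4  (cmp 6,4)
bne L1: taken
xor $t3, $t3, $t7 → $t3=10^5=15
sub $t0, $t0, 1 → $t0=6-1=5
cmp $t0, 4  (cmp 5,4)
bne L1: taken
xor $t3, $t3, $t7 → $t3=15^5=10
sub $t0, $t0, 1 → $t0=5-1=4
cmp $t0, 4  (cmp 4,4)
bne L1: not taken
and $t7, $t3, 12 → $t7=10&12=8
halt.

4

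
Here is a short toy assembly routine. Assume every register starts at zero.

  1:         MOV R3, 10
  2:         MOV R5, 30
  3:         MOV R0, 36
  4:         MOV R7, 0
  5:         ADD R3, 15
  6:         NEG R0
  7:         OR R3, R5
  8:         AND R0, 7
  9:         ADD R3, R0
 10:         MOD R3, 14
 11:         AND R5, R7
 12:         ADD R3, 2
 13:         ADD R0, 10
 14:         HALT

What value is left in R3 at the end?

MOV R3, 10 → R3=10
MOV R5, 30 → R5=30
MOV R0, 36 → R0=36
MOV R7, 0 → R7=0
ADD R3, 15 → R3=10+15=25
NEG R0 → R0=-(36)=-36
OR R3, R5 → R3=25|30=31
AND R0, 7 → R0=(-36)&7=4
ADD R3, R0 → R3=31+4=35
MOD R3, 14 → R3=35%14=7
AND R5, R7 → R5=30&0=0
ADD R3, 2 → R3=7+2=9
ADD R0, 10 → R0=4+10=14
halt.

9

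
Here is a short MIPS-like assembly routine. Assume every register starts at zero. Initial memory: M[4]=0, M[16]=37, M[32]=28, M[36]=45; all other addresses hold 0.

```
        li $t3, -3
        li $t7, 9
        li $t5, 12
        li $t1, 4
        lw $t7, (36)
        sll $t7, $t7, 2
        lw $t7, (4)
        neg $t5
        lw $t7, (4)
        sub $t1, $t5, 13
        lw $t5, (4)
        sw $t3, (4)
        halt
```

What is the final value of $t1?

-25

$t3=-3
$t7=9
$t5=12
$t1=4
$t7=M[36]=45
$t7=45<<2=180
$t7=M[4]=0
$t5=-(12)=-12
$t7=M[4]=0
$t1=(-12)-13=-25
$t5=M[4]=0
sw $t3, (4) → M[4]=-3
halt.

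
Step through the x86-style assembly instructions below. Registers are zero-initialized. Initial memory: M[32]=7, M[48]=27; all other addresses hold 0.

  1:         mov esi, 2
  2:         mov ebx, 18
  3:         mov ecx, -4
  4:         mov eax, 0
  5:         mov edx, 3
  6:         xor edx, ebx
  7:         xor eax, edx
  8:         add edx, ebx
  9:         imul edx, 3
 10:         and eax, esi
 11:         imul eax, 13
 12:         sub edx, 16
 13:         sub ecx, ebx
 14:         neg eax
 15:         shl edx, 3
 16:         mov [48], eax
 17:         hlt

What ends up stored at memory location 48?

0

esi=2
ebx=18
ecx=-4
eax=0
edx=3
edx=3^18=17
eax=0^17=17
edx=17+18=35
edx=35*3=105
eax=17&2=0
eax=0*13=0
edx=105-16=89
ecx=(-4)-18=-22
eax=-(0)=0
edx=89<<3=712
mov [48], eax → M[48]=0
halt.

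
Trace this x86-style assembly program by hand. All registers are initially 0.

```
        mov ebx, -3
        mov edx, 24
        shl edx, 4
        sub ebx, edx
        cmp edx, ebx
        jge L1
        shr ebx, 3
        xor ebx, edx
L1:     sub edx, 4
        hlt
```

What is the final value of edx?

after mov ebx, -3: ebx=-3
after mov edx, 24: edx=24
after shl edx, 4: edx=24<<4=384
after sub ebx, edx: ebx=(-3)-384=-387
cmp edx, ebx  (cmp 384,-387)
jge L1: taken
after sub edx, 4: edx=384-4=380
halt.

380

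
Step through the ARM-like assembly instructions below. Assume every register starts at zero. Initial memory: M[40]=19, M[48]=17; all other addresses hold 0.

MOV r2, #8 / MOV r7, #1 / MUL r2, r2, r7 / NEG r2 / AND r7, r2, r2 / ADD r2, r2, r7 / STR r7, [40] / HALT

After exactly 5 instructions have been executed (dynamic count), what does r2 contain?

r2=8
r7=1
r2=8*1=8
r2=-(8)=-8
r7=(-8)&(-8)=-8
After step 5: r2 = -8.

-8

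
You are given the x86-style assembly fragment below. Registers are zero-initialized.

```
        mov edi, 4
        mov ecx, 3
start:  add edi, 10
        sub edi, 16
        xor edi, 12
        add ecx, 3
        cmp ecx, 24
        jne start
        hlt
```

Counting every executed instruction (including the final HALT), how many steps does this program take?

edi=4
ecx=3
edi=4+10=14
edi=14-16=-2
edi=(-2)^12=-14
ecx=3+3=6
cmp ecx, 24  (cmp 6,24)
jne start: taken
edi=(-14)+10=-4
edi=(-4)-16=-20
edi=(-20)^12=-32
ecx=6+3=9
cmp ecx, 24  (cmp 9,24)
jne start: taken
edi=(-32)+10=-22
edi=(-22)-16=-38
edi=(-38)^12=-42
ecx=9+3=12
cmp ecx, 24  (cmp 12,24)
jne start: taken
edi=(-42)+10=-32
edi=(-32)-16=-48
edi=(-48)^12=-36
ecx=12+3=15
cmp ecx, 24  (cmp 15,24)
jne start: taken
edi=(-36)+10=-26
edi=(-26)-16=-42
edi=(-42)^12=-38
ecx=15+3=18
cmp ecx, 24  (cmp 18,24)
jne start: taken
edi=(-38)+10=-28
edi=(-28)-16=-44
edi=(-44)^12=-40
ecx=18+3=21
cmp ecx, 24  (cmp 21,24)
jne start: taken
edi=(-40)+10=-30
edi=(-30)-16=-46
edi=(-46)^12=-34
ecx=21+3=24
cmp ecx, 24  (cmp 24,24)
jne start: not taken
halt.
Total executed instructions: 45.

45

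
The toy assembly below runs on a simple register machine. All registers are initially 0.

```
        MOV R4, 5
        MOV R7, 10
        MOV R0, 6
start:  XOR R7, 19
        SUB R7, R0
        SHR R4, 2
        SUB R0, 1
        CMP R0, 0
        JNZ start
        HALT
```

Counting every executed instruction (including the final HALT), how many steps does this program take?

40

after MOV R4, 5: R4=5
after MOV R7, 10: R7=10
after MOV R0, 6: R0=6
after XOR R7, 19: R7=10^19=25
after SUB R7, R0: R7=25-6=19
after SHR R4, 2: R4=5>>2=1
after SUB R0, 1: R0=6-1=5
CMP R0, 0  (cmp 5,0)
JNZ start: taken
after XOR R7, 19: R7=19^19=0
after SUB R7, R0: R7=0-5=-5
after SHR R4, 2: R4=1>>2=0
after SUB R0, 1: R0=5-1=4
CMP R0, 0  (cmp 4,0)
JNZ start: taken
after XOR R7, 19: R7=(-5)^19=-24
after SUB R7, R0: R7=(-24)-4=-28
after SHR R4, 2: R4=0>>2=0
after SUB R0, 1: R0=4-1=3
CMP R0, 0  (cmp 3,0)
JNZ start: taken
after XOR R7, 19: R7=(-28)^19=-9
after SUB R7, R0: R7=(-9)-3=-12
after SHR R4, 2: R4=0>>2=0
after SUB R0, 1: R0=3-1=2
CMP R0, 0  (cmp 2,0)
JNZ start: taken
after XOR R7, 19: R7=(-12)^19=-25
after SUB R7, R0: R7=(-25)-2=-27
after SHR R4, 2: R4=0>>2=0
after SUB R0, 1: R0=2-1=1
CMP R0, 0  (cmp 1,0)
JNZ start: taken
after XOR R7, 19: R7=(-27)^19=-10
after SUB R7, R0: R7=(-10)-1=-11
after SHR R4, 2: R4=0>>2=0
after SUB R0, 1: R0=1-1=0
CMP R0, 0  (cmp 0,0)
JNZ start: not taken
halt.
Total executed instructions: 40.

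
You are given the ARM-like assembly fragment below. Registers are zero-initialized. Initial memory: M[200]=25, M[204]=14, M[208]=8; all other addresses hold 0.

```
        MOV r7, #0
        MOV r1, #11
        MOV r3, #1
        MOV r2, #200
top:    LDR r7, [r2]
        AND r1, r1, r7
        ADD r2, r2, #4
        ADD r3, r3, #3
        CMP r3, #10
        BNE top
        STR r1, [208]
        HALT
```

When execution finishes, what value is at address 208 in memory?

after MOV r7, #0: r7=0
after MOV r1, #11: r1=11
after MOV r3, #1: r3=1
after MOV r2, #200: r2=200
after LDR r7, [r2]: r7=M[200]=25
after AND r1, r1, r7: r1=11&25=9
after ADD r2, r2, #4: r2=200+4=204
after ADD r3, r3, #3: r3=1+3=4
CMP r3, #10  (cmp 4,10)
BNE top: taken
after LDR r7, [r2]: r7=M[204]=14
after AND r1, r1, r7: r1=9&14=8
after ADD r2, r2, #4: r2=204+4=208
after ADD r3, r3, #3: r3=4+3=7
CMP r3, #10  (cmp 7,10)
BNE top: taken
after LDR r7, [r2]: r7=M[208]=8
after AND r1, r1, r7: r1=8&8=8
after ADD r2, r2, #4: r2=208+4=212
after ADD r3, r3, #3: r3=7+3=10
CMP r3, #10  (cmp 10,10)
BNE top: not taken
STR r1, [208] → M[208]=8
halt.

8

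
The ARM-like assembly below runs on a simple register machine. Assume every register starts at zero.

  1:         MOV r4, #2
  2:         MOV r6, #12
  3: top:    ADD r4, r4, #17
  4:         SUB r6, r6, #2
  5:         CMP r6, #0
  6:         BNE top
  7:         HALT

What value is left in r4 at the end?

104

MOV r4, #2 → r4=2
MOV r6, #12 → r6=12
ADD r4, r4, #17 → r4=2+17=19
SUB r6, r6, #2 → r6=12-2=10
CMP r6, #0  (cmp 10,0)
BNE top: taken
ADD r4, r4, #17 → r4=19+17=36
SUB r6, r6, #2 → r6=10-2=8
CMP r6, #0  (cmp 8,0)
BNE top: taken
ADD r4, r4, #17 → r4=36+17=53
SUB r6, r6, #2 → r6=8-2=6
CMP r6, #0  (cmp 6,0)
BNE top: taken
ADD r4, r4, #17 → r4=53+17=70
SUB r6, r6, #2 → r6=6-2=4
CMP r6, #0  (cmp 4,0)
BNE top: taken
ADD r4, r4, #17 → r4=70+17=87
SUB r6, r6, #2 → r6=4-2=2
CMP r6, #0  (cmp 2,0)
BNE top: taken
ADD r4, r4, #17 → r4=87+17=104
SUB r6, r6, #2 → r6=2-2=0
CMP r6, #0  (cmp 0,0)
BNE top: not taken
halt.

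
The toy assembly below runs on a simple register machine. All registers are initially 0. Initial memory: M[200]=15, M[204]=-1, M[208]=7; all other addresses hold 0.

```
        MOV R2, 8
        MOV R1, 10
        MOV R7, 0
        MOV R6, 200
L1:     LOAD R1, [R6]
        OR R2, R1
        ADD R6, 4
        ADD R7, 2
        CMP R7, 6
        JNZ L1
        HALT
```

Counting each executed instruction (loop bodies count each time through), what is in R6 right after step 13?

208

MOV R2, 8 → R2=8
MOV R1, 10 → R1=10
MOV R7, 0 → R7=0
MOV R6, 200 → R6=200
LOAD R1, [R6] → R1=M[200]=15
OR R2, R1 → R2=8|15=15
ADD R6, 4 → R6=200+4=204
ADD R7, 2 → R7=0+2=2
CMP R7, 6  (cmp 2,6)
JNZ L1: taken
LOAD R1, [R6] → R1=M[204]=-1
OR R2, R1 → R2=15|(-1)=-1
ADD R6, 4 → R6=204+4=208
After step 13: R6 = 208.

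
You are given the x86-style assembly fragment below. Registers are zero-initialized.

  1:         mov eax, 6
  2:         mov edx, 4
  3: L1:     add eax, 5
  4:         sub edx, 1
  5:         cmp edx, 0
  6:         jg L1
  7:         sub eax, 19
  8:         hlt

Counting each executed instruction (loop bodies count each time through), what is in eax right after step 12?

mov eax, 6 → eax=6
mov edx, 4 → edx=4
add eax, 5 → eax=6+5=11
sub edx, 1 → edx=4-1=3
cmp edx, 0  (cmp 3,0)
jg L1: taken
add eax, 5 → eax=11+5=16
sub edx, 1 → edx=3-1=2
cmp edx, 0  (cmp 2,0)
jg L1: taken
add eax, 5 → eax=16+5=21
sub edx, 1 → edx=2-1=1
After step 12: eax = 21.

21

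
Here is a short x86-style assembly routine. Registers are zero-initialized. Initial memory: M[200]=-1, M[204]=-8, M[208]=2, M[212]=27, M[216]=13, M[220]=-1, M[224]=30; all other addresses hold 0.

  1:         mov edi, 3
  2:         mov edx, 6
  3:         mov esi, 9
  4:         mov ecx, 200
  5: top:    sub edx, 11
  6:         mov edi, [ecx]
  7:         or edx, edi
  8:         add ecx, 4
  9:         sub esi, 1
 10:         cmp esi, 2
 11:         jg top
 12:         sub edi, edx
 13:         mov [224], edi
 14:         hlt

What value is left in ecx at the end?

228

after mov edi, 3: edi=3
after mov edx, 6: edx=6
after mov esi, 9: esi=9
after mov ecx, 200: ecx=200
after sub edx, 11: edx=6-11=-5
after mov edi, [ecx]: edi=M[200]=-1
after or edx, edi: edx=(-5)|(-1)=-1
after add ecx, 4: ecx=200+4=204
after sub esi, 1: esi=9-1=8
cmp esi, 2  (cmp 8,2)
jg top: taken
after sub edx, 11: edx=(-1)-11=-12
after mov edi, [ecx]: edi=M[204]=-8
after or edx, edi: edx=(-12)|(-8)=-4
after add ecx, 4: ecx=204+4=208
after sub esi, 1: esi=8-1=7
cmp esi, 2  (cmp 7,2)
jg top: taken
after sub edx, 11: edx=(-4)-11=-15
after mov edi, [ecx]: edi=M[208]=2
after or edx, edi: edx=(-15)|2=-13
after add ecx, 4: ecx=208+4=212
after sub esi, 1: esi=7-1=6
cmp esi, 2  (cmp 6,2)
jg top: taken
after sub edx, 11: edx=(-13)-11=-24
after mov edi, [ecx]: edi=M[212]=27
after or edx, edi: edx=(-24)|27=-5
after add ecx, 4: ecx=212+4=216
after sub esi, 1: esi=6-1=5
cmp esi, 2  (cmp 5,2)
jg top: taken
after sub edx, 11: edx=(-5)-11=-16
after mov edi, [ecx]: edi=M[216]=13
after or edx, edi: edx=(-16)|13=-3
after add ecx, 4: ecx=216+4=220
after sub esi, 1: esi=5-1=4
cmp esi, 2  (cmp 4,2)
jg top: taken
after sub edx, 11: edx=(-3)-11=-14
after mov edi, [ecx]: edi=M[220]=-1
after or edx, edi: edx=(-14)|(-1)=-1
after add ecx, 4: ecx=220+4=224
after sub esi, 1: esi=4-1=3
cmp esi, 2  (cmp 3,2)
jg top: taken
after sub edx, 11: edx=(-1)-11=-12
after mov edi, [ecx]: edi=M[224]=30
after or edx, edi: edx=(-12)|30=-2
after add ecx, 4: ecx=224+4=228
after sub esi, 1: esi=3-1=2
cmp esi, 2  (cmp 2,2)
jg top: not taken
after sub edi, edx: edi=30-(-2)=32
mov [224], edi → M[224]=32
halt.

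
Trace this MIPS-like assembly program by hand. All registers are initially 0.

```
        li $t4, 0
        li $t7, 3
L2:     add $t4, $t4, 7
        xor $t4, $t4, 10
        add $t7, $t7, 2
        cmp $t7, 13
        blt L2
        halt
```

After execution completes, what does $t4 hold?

after li $t4, 0: $t4=0
after li $t7, 3: $t7=3
after add $t4, $t4, 7: $t4=0+7=7
after xor $t4, $t4, 10: $t4=7^10=13
after add $t7, $t7, 2: $t7=3+2=5
cmp $t7, 13  (cmp 5,13)
blt L2: taken
after add $t4, $t4, 7: $t4=13+7=20
after xor $t4, $t4, 10: $t4=20^10=30
after add $t7, $t7, 2: $t7=5+2=7
cmp $t7, 13  (cmp 7,13)
blt L2: taken
after add $t4, $t4, 7: $t4=30+7=37
after xor $t4, $t4, 10: $t4=37^10=47
after add $t7, $t7, 2: $t7=7+2=9
cmp $t7, 13  (cmp 9,13)
blt L2: taken
after add $t4, $t4, 7: $t4=47+7=54
after xor $t4, $t4, 10: $t4=54^10=60
after add $t7, $t7, 2: $t7=9+2=11
cmp $t7, 13  (cmp 11,13)
blt L2: taken
after add $t4, $t4, 7: $t4=60+7=67
after xor $t4, $t4, 10: $t4=67^10=73
after add $t7, $t7, 2: $t7=11+2=13
cmp $t7, 13  (cmp 13,13)
blt L2: not taken
halt.

73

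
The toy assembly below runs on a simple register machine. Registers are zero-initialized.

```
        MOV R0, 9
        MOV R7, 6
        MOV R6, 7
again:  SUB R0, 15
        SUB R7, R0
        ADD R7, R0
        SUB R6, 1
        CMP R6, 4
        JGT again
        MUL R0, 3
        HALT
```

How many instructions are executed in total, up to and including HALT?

MOV R0, 9 → R0=9
MOV R7, 6 → R7=6
MOV R6, 7 → R6=7
SUB R0, 15 → R0=9-15=-6
SUB R7, R0 → R7=6-(-6)=12
ADD R7, R0 → R7=12+(-6)=6
SUB R6, 1 → R6=7-1=6
CMP R6, 4  (cmp 6,4)
JGT again: taken
SUB R0, 15 → R0=(-6)-15=-21
SUB R7, R0 → R7=6-(-21)=27
ADD R7, R0 → R7=27+(-21)=6
SUB R6, 1 → R6=6-1=5
CMP R6, 4  (cmp 5,4)
JGT again: taken
SUB R0, 15 → R0=(-21)-15=-36
SUB R7, R0 → R7=6-(-36)=42
ADD R7, R0 → R7=42+(-36)=6
SUB R6, 1 → R6=5-1=4
CMP R6, 4  (cmp 4,4)
JGT again: not taken
MUL R0, 3 → R0=(-36)*3=-108
halt.
Total executed instructions: 23.

23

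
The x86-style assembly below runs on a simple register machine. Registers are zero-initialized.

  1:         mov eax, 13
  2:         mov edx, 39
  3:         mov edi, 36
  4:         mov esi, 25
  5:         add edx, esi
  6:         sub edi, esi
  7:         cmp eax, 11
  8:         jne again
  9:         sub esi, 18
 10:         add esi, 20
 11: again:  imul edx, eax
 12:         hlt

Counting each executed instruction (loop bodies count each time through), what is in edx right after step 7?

64

eax=13
edx=39
edi=36
esi=25
edx=39+25=64
edi=36-25=11
cmp eax, 11  (cmp 13,11)
After step 7: edx = 64.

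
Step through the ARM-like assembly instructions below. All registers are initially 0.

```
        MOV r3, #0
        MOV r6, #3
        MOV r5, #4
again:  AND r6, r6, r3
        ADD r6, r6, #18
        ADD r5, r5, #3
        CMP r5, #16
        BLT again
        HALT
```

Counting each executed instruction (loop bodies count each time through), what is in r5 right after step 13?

10

after MOV r3, #0: r3=0
after MOV r6, #3: r6=3
after MOV r5, #4: r5=4
after AND r6, r6, r3: r6=3&0=0
after ADD r6, r6, #18: r6=0+18=18
after ADD r5, r5, #3: r5=4+3=7
CMP r5, #16  (cmp 7,16)
BLT again: taken
after AND r6, r6, r3: r6=18&0=0
after ADD r6, r6, #18: r6=0+18=18
after ADD r5, r5, #3: r5=7+3=10
CMP r5, #16  (cmp 10,16)
BLT again: taken
After step 13: r5 = 10.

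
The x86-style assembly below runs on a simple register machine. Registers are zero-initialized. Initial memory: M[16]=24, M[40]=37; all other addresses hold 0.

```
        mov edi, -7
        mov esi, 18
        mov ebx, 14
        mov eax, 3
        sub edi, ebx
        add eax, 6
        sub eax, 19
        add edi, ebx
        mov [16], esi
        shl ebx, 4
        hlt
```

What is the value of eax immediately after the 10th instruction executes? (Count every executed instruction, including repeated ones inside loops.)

after mov edi, -7: edi=-7
after mov esi, 18: esi=18
after mov ebx, 14: ebx=14
after mov eax, 3: eax=3
after sub edi, ebx: edi=(-7)-14=-21
after add eax, 6: eax=3+6=9
after sub eax, 19: eax=9-19=-10
after add edi, ebx: edi=(-21)+14=-7
mov [16], esi → M[16]=18
after shl ebx, 4: ebx=14<<4=224
After step 10: eax = -10.

-10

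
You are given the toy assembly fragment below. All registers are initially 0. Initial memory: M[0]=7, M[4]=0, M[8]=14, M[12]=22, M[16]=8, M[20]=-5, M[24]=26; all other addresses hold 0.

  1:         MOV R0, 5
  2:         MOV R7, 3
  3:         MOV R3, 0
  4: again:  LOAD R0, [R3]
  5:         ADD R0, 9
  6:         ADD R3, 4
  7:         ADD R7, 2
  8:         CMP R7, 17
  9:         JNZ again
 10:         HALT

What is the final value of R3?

28

MOV R0, 5 → R0=5
MOV R7, 3 → R7=3
MOV R3, 0 → R3=0
LOAD R0, [R3] → R0=M[0]=7
ADD R0, 9 → R0=7+9=16
ADD R3, 4 → R3=0+4=4
ADD R7, 2 → R7=3+2=5
CMP R7, 17  (cmp 5,17)
JNZ again: taken
LOAD R0, [R3] → R0=M[4]=0
ADD R0, 9 → R0=0+9=9
ADD R3, 4 → R3=4+4=8
ADD R7, 2 → R7=5+2=7
CMP R7, 17  (cmp 7,17)
JNZ again: taken
LOAD R0, [R3] → R0=M[8]=14
ADD R0, 9 → R0=14+9=23
ADD R3, 4 → R3=8+4=12
ADD R7, 2 → R7=7+2=9
CMP R7, 17  (cmp 9,17)
JNZ again: taken
LOAD R0, [R3] → R0=M[12]=22
ADD R0, 9 → R0=22+9=31
ADD R3, 4 → R3=12+4=16
ADD R7, 2 → R7=9+2=11
CMP R7, 17  (cmp 11,17)
JNZ again: taken
LOAD R0, [R3] → R0=M[16]=8
ADD R0, 9 → R0=8+9=17
ADD R3, 4 → R3=16+4=20
ADD R7, 2 → R7=11+2=13
CMP R7, 17  (cmp 13,17)
JNZ again: taken
LOAD R0, [R3] → R0=M[20]=-5
ADD R0, 9 → R0=(-5)+9=4
ADD R3, 4 → R3=20+4=24
ADD R7, 2 → R7=13+2=15
CMP R7, 17  (cmp 15,17)
JNZ again: taken
LOAD R0, [R3] → R0=M[24]=26
ADD R0, 9 → R0=26+9=35
ADD R3, 4 → R3=24+4=28
ADD R7, 2 → R7=15+2=17
CMP R7, 17  (cmp 17,17)
JNZ again: not taken
halt.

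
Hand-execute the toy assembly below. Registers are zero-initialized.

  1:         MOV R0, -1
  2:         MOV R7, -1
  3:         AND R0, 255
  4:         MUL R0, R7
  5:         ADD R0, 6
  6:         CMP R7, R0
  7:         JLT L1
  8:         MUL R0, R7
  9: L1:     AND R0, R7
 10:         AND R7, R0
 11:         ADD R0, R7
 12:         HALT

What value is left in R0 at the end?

498

R0=-1
R7=-1
R0=(-1)&255=255
R0=255*(-1)=-255
R0=(-255)+6=-249
CMP R7, R0  (cmp -1,-249)
JLT L1: not taken
R0=(-249)*(-1)=249
R0=249&(-1)=249
R7=(-1)&249=249
R0=249+249=498
halt.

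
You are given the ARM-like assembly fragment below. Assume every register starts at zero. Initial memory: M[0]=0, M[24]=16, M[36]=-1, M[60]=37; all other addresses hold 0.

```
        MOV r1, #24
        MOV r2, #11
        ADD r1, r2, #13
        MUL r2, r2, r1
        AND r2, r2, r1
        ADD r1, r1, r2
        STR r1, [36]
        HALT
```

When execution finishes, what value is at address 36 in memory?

32

MOV r1, #24 → r1=24
MOV r2, #11 → r2=11
ADD r1, r2, #13 → r1=11+13=24
MUL r2, r2, r1 → r2=11*24=264
AND r2, r2, r1 → r2=264&24=8
ADD r1, r1, r2 → r1=24+8=32
STR r1, [36] → M[36]=32
halt.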